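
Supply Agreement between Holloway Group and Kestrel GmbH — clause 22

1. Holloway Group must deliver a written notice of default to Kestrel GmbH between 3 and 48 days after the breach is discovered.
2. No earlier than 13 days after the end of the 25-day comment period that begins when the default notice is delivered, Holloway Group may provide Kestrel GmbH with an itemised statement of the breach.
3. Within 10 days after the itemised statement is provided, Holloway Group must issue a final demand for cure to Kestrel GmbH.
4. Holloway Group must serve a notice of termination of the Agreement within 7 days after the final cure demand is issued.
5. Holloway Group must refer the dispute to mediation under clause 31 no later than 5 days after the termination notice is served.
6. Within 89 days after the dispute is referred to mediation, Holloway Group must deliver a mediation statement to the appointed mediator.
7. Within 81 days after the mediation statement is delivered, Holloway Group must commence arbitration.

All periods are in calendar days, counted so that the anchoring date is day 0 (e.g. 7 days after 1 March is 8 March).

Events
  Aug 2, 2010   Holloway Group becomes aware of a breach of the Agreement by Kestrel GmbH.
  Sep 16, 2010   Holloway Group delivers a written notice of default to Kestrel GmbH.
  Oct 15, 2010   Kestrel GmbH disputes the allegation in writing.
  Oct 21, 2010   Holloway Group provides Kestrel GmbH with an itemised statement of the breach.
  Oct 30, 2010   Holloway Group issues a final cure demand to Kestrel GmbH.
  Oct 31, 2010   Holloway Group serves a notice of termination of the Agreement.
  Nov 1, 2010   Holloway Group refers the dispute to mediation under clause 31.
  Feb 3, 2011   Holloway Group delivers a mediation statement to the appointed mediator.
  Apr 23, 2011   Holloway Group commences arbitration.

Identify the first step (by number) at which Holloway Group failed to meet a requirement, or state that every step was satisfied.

Step 2

Step 1 — 3 and 48 days from Aug 2, 2010 (when the breach is discovered) are Aug 5, 2010 and Sep 19, 2010 respectively; done Sep 16, 2010, which is between those dates.
Step 2 — must wait 13 days from Oct 11, 2010 (end of the 25-day comment period, which began when the default notice is delivered on Sep 16, 2010), so not before Oct 24, 2010; Oct 21, 2010 is 3 days before the earliest permitted date.
That is the first point of non-compliance.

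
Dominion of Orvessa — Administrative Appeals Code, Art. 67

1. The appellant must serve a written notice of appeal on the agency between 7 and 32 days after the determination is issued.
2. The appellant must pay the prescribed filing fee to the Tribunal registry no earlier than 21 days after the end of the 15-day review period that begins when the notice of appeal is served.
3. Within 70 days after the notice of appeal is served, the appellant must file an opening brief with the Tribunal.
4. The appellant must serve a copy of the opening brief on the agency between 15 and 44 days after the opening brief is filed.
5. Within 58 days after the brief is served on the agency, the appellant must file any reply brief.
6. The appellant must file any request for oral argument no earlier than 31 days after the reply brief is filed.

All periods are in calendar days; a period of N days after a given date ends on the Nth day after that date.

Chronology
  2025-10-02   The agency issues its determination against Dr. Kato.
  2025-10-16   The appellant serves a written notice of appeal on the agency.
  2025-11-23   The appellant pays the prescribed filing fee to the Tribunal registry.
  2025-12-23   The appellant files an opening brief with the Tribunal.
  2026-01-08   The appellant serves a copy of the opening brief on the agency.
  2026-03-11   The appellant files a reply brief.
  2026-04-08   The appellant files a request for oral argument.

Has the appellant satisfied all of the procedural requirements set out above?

Step 1 — 7 and 32 days from 2025-10-02 (when the determination is issued) are 2025-10-09 and 2025-11-03 respectively; 2025-10-16 falls inside that range.
Step 2 — must wait 21 days from 2025-10-31 (end of the 15-day review period, which began when the notice of appeal is served on 2025-10-16), so not before 2025-11-21; 2025-11-23 is on or after that date.
Step 3 — counting 70 days from 2025-10-16 (when the notice of appeal is served) gives a deadline of 2025-12-25; done 2025-12-23 — timely.
Step 4 — 15 and 44 days from 2025-12-23 (when the opening brief is filed) are 2026-01-07 and 2026-02-05 respectively; done 2026-01-08 — within the window.
Step 5 — counting 58 days from 2026-01-08 (when the brief is served on the agency) gives a deadline of 2026-03-07; not done until 2026-03-11, 4 days after the deadline.

No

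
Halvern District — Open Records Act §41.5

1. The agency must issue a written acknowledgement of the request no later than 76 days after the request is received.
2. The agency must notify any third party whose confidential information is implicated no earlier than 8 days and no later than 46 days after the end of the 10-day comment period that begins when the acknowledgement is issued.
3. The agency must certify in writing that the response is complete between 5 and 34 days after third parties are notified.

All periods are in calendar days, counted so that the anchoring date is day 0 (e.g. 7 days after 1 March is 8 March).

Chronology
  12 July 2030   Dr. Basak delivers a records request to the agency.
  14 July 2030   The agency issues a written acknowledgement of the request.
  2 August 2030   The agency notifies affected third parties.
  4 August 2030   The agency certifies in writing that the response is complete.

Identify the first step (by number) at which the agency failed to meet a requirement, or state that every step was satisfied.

Step 1 — counting 76 days from 12 July 2030 (when the request is received) gives a deadline of 26 September 2030; done 14 July 2030 — timely.
Step 2 — 8 and 46 days from 24 July 2030 (end of the 10-day comment period, which began when the acknowledgement is issued on 14 July 2030) are 1 August 2030 and 8 September 2030 respectively; done 2 August 2030 — within the window.
Step 3 — 5 and 34 days from 2 August 2030 (when third parties are notified) are 7 August 2030 and 5 September 2030 respectively; 4 August 2030 is 3 days too early.
No need to go further; step 3 was not satisfied.

Step 3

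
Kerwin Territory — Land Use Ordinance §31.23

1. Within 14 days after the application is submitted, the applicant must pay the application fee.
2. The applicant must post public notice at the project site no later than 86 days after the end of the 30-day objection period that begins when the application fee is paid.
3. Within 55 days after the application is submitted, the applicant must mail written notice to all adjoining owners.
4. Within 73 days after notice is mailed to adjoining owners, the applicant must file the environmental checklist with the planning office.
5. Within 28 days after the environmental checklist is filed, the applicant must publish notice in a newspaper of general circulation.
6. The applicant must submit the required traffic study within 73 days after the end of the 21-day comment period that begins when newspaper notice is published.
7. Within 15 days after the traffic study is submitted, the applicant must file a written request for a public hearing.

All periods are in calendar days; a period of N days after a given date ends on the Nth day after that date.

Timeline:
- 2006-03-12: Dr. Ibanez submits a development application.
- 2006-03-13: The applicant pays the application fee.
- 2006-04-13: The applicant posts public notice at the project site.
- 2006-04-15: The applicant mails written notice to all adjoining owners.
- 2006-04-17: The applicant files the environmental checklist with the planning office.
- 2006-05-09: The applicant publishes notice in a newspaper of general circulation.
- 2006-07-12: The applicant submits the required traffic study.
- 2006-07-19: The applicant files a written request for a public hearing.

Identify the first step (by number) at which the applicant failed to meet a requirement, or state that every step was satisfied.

None — every step was satisfied

Step 1: 14 days after 2006-03-12 (when the application is submitted) is 2006-03-26; done 2006-03-13 — timely.
Step 2: 86 days after 2006-04-12 (end of the 30-day objection period, which began when the application fee is paid on 2006-03-13) is 2006-07-07; done 2006-04-13 — timely.
Step 3: 55 days after 2006-03-12 (when the application is submitted) is 2006-05-06; 2006-04-15 is within that limit.
Step 4: 73 days after 2006-04-15 (when notice is mailed to adjoining owners) is 2006-06-27; completed 2006-04-17, before the deadline.
Step 5: 28 days after 2006-04-17 (when the environmental checklist is filed) is 2006-05-15; 2006-05-09 is within that limit.
Step 6: 73 days after 2006-05-30 (end of the 21-day comment period, which began when newspaper notice is published on 2006-05-09) is 2006-08-11; done 2006-07-12 — timely.
Step 7: 15 days after 2006-07-12 (when the traffic study is submitted) is 2006-07-27; 2006-07-19 is within that limit.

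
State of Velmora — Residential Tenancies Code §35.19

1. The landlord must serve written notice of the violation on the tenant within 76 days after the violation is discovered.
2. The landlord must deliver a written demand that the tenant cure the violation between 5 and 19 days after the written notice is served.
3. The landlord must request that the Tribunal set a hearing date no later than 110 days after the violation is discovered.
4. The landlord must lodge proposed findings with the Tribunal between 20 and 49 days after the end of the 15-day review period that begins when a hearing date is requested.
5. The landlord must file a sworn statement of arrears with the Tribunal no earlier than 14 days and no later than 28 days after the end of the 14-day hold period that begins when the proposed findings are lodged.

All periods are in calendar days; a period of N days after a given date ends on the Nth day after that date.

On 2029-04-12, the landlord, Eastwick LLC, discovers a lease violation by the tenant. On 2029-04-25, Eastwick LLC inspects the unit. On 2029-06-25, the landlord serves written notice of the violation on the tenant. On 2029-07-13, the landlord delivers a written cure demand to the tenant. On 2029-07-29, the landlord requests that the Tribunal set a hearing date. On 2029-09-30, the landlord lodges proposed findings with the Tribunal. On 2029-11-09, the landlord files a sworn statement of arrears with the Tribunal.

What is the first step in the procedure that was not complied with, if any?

Step 1 — counting 76 days from 2029-04-12 (when the violation is discovered) gives a deadline of 2029-06-27; completed 2029-06-25, before the deadline.
Step 2 — 5 and 19 days from 2029-06-25 (when the written notice is served) are 2029-06-30 and 2029-07-14 respectively; 2029-07-13 falls inside that range.
Step 3 — counting 110 days from 2029-04-12 (when the violation is discovered) gives a deadline of 2029-07-31; done 2029-07-29 — timely.
Step 4 — 20 and 49 days from 2029-08-13 (end of the 15-day review period, which began when a hearing date is requested on 2029-07-29) are 2029-09-02 and 2029-10-01 respectively; 2029-09-30 falls inside that range.
Step 5 — 14 and 28 days from 2029-10-14 (end of the 14-day hold period, which began when the proposed findings are lodged on 2029-09-30) are 2029-10-28 and 2029-11-11 respectively; done 2029-11-09, which is between those dates.

None — every step was satisfied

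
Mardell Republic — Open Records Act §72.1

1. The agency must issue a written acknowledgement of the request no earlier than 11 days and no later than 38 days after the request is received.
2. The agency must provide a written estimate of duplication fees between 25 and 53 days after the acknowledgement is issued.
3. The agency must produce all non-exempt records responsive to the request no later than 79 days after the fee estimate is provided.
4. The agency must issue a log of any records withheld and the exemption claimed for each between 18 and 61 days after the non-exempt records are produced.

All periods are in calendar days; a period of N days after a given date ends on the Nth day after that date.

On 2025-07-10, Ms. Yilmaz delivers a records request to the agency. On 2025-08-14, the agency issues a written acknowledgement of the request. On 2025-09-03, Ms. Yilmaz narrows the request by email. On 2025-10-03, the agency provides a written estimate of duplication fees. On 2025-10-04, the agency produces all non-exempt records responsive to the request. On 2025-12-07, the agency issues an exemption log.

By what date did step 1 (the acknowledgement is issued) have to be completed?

2025-08-17

Step 1 runs from 2025-07-10, when the request is received. The window is 11–38 days after 2025-07-10; it closes on 2025-08-17.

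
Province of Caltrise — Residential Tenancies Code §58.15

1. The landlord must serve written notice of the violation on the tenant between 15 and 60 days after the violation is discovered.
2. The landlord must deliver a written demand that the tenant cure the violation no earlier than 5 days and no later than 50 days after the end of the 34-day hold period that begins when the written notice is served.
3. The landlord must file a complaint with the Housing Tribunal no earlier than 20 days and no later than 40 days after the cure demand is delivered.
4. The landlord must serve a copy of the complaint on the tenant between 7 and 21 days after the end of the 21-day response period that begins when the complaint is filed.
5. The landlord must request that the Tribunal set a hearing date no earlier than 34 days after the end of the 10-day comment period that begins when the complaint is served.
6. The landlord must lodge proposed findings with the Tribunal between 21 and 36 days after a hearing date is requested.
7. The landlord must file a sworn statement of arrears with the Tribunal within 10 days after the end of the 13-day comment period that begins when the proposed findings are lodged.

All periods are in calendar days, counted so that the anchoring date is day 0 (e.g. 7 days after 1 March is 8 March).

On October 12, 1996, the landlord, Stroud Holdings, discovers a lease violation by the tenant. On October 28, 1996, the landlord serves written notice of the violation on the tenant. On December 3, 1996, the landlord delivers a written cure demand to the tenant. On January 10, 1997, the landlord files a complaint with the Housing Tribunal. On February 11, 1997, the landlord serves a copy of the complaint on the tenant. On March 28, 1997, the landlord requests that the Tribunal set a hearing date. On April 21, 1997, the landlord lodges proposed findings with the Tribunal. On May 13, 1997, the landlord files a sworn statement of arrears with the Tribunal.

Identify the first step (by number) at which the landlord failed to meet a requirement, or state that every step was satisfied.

Step 2

Step 1 — 15 and 60 days from October 12, 1996 (when the violation is discovered) are October 27, 1996 and December 11, 1996 respectively; done October 28, 1996, which is between those dates.
Step 2 — 5 and 50 days from December 1, 1996 (end of the 34-day hold period, which began when the written notice is served on October 28, 1996) are December 6, 1996 and January 20, 1997 respectively; done December 3, 1996 — 3 days before the window opened.
That is the first point of non-compliance.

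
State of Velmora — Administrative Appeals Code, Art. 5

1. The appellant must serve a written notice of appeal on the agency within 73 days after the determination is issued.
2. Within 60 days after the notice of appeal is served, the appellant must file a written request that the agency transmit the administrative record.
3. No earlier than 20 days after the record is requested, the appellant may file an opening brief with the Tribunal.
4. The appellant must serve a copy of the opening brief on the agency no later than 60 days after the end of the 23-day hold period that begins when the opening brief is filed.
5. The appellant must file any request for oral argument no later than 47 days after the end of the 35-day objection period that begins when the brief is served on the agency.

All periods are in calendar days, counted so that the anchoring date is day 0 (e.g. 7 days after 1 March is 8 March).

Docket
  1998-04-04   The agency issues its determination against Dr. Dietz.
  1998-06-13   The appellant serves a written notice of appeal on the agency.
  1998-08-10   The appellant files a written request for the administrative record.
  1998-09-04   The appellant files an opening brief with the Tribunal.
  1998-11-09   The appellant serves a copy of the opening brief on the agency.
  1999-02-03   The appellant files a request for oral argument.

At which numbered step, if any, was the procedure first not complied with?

Step 5

Step 1: 73 days after 1998-04-04 (when the determination is issued) is 1998-06-16; completed 1998-06-13, before the deadline.
Step 2: 60 days after 1998-06-13 (when the notice of appeal is served) is 1998-08-12; completed 1998-08-10, before the deadline.
Step 3: the earliest permitted date is 20 days after 1998-08-10 (when the record is requested), i.e. 1998-08-30; done 1998-09-04 — permitted.
Step 4: 60 days after 1998-09-27 (end of the 23-day hold period, which began when the opening brief is filed on 1998-09-04) is 1998-11-26; 1998-11-09 is within that limit.
Step 5: 47 days after 1998-12-14 (end of the 35-day objection period, which began when the brief is served on the agency on 1998-11-09) is 1999-01-30; not done until 1999-02-03, 4 days after the deadline.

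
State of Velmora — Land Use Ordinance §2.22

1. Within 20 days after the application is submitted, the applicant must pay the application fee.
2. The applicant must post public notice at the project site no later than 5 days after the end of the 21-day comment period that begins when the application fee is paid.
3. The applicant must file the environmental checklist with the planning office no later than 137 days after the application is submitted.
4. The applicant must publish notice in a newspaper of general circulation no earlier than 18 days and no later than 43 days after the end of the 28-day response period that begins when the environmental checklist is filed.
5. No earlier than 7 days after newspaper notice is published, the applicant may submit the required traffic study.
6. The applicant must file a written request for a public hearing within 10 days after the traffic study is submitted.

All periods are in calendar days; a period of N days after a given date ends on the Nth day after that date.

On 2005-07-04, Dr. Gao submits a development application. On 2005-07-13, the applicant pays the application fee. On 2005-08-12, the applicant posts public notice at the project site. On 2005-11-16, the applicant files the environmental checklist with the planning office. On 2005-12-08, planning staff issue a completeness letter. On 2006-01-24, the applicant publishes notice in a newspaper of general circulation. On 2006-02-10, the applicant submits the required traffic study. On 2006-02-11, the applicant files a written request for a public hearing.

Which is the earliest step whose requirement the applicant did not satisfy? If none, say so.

Step 2

Step 1: 20 days after 2005-07-04 (when the application is submitted) is 2005-07-24; completed 2005-07-13, before the deadline.
Step 2: 5 days after 2005-08-03 (end of the 21-day comment period, which began when the application fee is paid on 2005-07-13) is 2005-08-08; done 2005-08-12 — 4 days late.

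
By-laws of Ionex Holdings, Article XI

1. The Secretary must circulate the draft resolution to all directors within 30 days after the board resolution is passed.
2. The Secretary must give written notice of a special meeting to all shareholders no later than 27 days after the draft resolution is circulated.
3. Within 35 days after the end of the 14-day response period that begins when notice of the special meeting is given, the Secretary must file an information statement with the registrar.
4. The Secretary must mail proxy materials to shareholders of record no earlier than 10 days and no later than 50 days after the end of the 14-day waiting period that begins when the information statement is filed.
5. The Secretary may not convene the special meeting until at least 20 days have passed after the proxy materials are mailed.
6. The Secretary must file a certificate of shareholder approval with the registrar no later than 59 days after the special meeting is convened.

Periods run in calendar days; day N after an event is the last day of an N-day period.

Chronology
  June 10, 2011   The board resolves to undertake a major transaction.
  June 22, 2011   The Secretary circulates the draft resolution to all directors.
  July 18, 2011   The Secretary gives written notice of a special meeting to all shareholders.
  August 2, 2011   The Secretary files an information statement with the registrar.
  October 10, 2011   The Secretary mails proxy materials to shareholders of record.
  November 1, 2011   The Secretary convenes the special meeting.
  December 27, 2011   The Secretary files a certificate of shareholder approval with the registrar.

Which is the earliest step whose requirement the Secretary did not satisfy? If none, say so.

Step 4

Step 1: 30 days after June 10, 2011 (when the board resolution is passed) is July 10, 2011; June 22, 2011 is within that limit.
Step 2: 27 days after June 22, 2011 (when the draft resolution is circulated) is July 19, 2011; completed July 18, 2011, before the deadline.
Step 3: 35 days after August 1, 2011 (end of the 14-day response period, which began when notice of the special meeting is given on July 18, 2011) is September 5, 2011; completed August 2, 2011, before the deadline.
Step 4: the window is 10–50 days after August 16, 2011 (end of the 14-day waiting period, which began when the information statement is filed on August 2, 2011), so August 26, 2011 through October 5, 2011; October 10, 2011 is 5 days past the end of the window.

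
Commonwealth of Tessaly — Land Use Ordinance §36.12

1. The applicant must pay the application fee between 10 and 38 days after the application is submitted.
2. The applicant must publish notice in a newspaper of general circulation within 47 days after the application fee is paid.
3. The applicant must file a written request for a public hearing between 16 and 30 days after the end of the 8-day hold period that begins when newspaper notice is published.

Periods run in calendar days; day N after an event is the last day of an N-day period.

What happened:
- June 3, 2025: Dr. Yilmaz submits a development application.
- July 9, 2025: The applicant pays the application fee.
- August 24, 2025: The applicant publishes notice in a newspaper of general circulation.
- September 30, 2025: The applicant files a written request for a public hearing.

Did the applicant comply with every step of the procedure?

(1) the permitted window runs from June 3, 2025 + 10 = June 13, 2025 to June 3, 2025 + 38 = July 11, 2025; July 9, 2025 falls inside that range.
(2) due by July 9, 2025 + 47 days = August 25, 2025; August 24, 2025 is within that limit.
(3) the permitted window runs from September 1, 2025 + 16 = September 17, 2025 to September 1, 2025 + 30 = October 1, 2025; done September 30, 2025, which is between those dates.

Yes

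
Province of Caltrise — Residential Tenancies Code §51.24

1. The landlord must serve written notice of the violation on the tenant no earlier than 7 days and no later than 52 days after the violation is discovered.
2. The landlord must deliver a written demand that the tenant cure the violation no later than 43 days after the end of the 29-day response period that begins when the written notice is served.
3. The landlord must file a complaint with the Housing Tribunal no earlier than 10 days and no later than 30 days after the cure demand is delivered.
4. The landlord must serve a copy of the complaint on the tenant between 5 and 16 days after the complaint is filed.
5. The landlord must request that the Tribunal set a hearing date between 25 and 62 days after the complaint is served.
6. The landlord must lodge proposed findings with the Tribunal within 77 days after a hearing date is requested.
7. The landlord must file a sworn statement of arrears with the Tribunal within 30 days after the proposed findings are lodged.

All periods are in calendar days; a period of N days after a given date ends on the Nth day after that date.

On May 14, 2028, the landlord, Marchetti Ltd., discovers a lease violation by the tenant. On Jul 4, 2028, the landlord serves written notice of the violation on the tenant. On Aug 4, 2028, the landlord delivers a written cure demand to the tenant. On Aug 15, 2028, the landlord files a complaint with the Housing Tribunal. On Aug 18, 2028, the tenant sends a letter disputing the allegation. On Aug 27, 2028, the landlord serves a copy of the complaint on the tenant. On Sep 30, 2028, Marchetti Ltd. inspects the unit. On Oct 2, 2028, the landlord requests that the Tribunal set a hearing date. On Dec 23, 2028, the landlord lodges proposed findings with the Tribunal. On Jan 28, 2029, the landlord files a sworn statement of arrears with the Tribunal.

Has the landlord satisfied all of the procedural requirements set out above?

No

Step 1: the window is 7–52 days after May 14, 2028 (when the violation is discovered), so May 21, 2028 through Jul 5, 2028; done Jul 4, 2028, which is between those dates.
Step 2: 43 days after Aug 2, 2028 (end of the 29-day response period, which began when the written notice is served on Jul 4, 2028) is Sep 14, 2028; completed Aug 4, 2028, before the deadline.
Step 3: the window is 10–30 days after Aug 4, 2028 (when the cure demand is delivered), so Aug 14, 2028 through Sep 3, 2028; done Aug 15, 2028 — within the window.
Step 4: the window is 5–16 days after Aug 15, 2028 (when the complaint is filed), so Aug 20, 2028 through Aug 31, 2028; Aug 27, 2028 falls inside that range.
Step 5: the window is 25–62 days after Aug 27, 2028 (when the complaint is served), so Sep 21, 2028 through Oct 28, 2028; done Oct 2, 2028, which is between those dates.
Step 6: 77 days after Oct 2, 2028 (when a hearing date is requested) is Dec 18, 2028; Dec 23, 2028 misses that deadline by 5 days.
Later steps need not be reached.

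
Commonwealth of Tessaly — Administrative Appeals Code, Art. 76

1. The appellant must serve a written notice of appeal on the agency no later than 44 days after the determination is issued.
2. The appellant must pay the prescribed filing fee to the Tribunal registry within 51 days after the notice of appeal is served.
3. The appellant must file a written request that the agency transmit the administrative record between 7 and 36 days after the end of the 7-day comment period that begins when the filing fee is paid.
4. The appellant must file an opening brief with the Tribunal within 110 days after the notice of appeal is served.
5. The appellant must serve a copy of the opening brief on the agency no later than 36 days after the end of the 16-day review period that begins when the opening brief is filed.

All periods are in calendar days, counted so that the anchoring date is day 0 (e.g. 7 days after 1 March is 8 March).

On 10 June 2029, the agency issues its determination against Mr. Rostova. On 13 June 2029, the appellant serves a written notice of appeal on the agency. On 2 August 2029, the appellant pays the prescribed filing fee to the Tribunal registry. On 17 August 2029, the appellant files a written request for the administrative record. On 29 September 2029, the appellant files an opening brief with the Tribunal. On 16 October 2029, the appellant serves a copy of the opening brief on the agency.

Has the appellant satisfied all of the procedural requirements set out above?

Yes

Step 1: 44 days after 10 June 2029 (when the determination is issued) is 24 July 2029; 13 June 2029 is within that limit.
Step 2: 51 days after 13 June 2029 (when the notice of appeal is served) is 3 August 2029; completed 2 August 2029, before the deadline.
Step 3: the window is 7–36 days after 9 August 2029 (end of the 7-day comment period, which began when the filing fee is paid on 2 August 2029), so 16 August 2029 through 14 September 2029; done 17 August 2029 — within the window.
Step 4: 110 days after 13 June 2029 (when the notice of appeal is served) is 1 October 2029; done 29 September 2029 — timely.
Step 5: 36 days after 15 October 2029 (end of the 16-day review period, which began when the opening brief is filed on 29 September 2029) is 20 November 2029; 16 October 2029 is within that limit.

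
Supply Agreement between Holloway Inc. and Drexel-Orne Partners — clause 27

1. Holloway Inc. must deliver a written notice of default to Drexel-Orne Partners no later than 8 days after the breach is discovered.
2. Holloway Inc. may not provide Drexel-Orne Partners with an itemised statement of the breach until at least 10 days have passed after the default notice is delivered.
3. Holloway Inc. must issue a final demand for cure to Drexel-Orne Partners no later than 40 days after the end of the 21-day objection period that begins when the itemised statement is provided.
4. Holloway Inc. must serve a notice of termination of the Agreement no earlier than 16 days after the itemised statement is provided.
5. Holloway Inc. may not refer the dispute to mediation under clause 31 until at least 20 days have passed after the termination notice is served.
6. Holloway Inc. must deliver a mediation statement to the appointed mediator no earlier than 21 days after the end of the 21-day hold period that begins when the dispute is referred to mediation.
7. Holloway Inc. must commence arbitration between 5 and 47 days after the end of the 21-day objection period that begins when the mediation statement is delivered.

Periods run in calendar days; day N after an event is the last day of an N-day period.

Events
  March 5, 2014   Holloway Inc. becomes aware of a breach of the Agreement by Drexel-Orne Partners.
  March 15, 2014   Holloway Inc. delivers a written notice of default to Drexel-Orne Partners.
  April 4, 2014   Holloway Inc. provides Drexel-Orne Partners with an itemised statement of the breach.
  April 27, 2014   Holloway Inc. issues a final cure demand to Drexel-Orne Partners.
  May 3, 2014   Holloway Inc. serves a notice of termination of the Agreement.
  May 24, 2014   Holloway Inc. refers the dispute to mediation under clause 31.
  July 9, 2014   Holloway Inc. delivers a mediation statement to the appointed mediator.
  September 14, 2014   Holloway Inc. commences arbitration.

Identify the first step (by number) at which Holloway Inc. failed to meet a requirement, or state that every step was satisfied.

(1) due by March 5, 2014 + 8 days = March 13, 2014; done March 15, 2014 — 2 days late.
No need to go further; step 1 was not satisfied.

Step 1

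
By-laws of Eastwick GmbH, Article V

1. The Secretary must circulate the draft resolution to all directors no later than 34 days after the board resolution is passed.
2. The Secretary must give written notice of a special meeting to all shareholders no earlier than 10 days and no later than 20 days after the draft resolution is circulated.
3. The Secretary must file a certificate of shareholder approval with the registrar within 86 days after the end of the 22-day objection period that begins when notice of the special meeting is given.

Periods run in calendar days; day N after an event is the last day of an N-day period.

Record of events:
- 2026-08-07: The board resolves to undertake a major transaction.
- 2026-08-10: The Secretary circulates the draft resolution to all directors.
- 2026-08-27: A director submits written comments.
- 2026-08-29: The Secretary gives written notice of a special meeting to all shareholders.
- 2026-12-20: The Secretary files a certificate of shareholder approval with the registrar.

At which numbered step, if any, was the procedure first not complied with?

Step 3

(1) due by 2026-08-07 + 34 days = 2026-09-10; 2026-08-10 is within that limit.
(2) the permitted window runs from 2026-08-10 + 10 = 2026-08-20 to 2026-08-10 + 20 = 2026-08-30; done 2026-08-29, which is between those dates.
(3) due by 2026-09-20 + 86 days = 2026-12-15; 2026-12-20 misses that deadline by 5 days.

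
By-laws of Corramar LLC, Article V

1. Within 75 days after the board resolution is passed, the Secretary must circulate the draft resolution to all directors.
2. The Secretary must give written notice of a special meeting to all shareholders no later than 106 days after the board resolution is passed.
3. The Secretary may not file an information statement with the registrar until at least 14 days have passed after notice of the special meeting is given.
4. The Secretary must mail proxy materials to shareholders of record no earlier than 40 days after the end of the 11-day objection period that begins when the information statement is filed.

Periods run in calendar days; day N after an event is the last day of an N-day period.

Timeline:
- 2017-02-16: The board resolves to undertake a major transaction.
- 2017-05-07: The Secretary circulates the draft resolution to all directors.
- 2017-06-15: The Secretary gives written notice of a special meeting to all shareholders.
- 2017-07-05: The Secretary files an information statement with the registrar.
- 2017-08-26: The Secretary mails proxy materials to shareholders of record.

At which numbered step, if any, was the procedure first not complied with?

Step 1

Step 1 — counting 75 days from 2017-02-16 (when the board resolution is passed) gives a deadline of 2017-05-02; 2017-05-07 misses that deadline by 5 days.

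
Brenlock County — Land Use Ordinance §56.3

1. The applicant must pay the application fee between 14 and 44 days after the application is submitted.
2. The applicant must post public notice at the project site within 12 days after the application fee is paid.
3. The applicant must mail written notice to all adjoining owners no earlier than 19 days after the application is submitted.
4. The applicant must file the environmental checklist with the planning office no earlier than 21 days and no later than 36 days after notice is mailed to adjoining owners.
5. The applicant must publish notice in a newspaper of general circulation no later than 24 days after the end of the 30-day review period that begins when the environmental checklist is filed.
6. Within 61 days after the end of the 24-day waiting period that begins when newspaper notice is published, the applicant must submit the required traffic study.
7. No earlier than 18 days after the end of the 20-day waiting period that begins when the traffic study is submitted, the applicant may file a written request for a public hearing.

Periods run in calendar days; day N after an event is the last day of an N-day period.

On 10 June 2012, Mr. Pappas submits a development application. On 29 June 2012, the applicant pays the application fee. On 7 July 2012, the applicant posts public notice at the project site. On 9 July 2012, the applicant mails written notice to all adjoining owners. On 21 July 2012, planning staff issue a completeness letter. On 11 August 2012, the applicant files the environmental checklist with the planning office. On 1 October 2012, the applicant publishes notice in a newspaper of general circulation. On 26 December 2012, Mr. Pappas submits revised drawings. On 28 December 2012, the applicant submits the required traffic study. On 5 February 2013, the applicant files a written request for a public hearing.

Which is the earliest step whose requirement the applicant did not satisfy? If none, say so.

Step 1: the window is 14–44 days after 10 June 2012 (when the application is submitted), so 24 June 2012 through 24 July 2012; done 29 June 2012, which is between those dates.
Step 2: 12 days after 29 June 2012 (when the application fee is paid) is 11 July 2012; 7 July 2012 is within that limit.
Step 3: the earliest permitted date is 19 days after 10 June 2012 (when the application is submitted), i.e. 29 June 2012; 9 July 2012 is on or after that date.
Step 4: the window is 21–36 days after 9 July 2012 (when notice is mailed to adjoining owners), so 30 July 2012 through 14 August 2012; done 11 August 2012 — within the window.
Step 5: 24 days after 10 September 2012 (end of the 30-day review period, which began when the environmental checklist is filed on 11 August 2012) is 4 October 2012; done 1 October 2012 — timely.
Step 6: 61 days after 25 October 2012 (end of the 24-day waiting period, which began when newspaper notice is published on 1 October 2012) is 25 December 2012; not done until 28 December 2012, 3 days after the deadline.
No need to go further; step 6 was not satisfied.

Step 6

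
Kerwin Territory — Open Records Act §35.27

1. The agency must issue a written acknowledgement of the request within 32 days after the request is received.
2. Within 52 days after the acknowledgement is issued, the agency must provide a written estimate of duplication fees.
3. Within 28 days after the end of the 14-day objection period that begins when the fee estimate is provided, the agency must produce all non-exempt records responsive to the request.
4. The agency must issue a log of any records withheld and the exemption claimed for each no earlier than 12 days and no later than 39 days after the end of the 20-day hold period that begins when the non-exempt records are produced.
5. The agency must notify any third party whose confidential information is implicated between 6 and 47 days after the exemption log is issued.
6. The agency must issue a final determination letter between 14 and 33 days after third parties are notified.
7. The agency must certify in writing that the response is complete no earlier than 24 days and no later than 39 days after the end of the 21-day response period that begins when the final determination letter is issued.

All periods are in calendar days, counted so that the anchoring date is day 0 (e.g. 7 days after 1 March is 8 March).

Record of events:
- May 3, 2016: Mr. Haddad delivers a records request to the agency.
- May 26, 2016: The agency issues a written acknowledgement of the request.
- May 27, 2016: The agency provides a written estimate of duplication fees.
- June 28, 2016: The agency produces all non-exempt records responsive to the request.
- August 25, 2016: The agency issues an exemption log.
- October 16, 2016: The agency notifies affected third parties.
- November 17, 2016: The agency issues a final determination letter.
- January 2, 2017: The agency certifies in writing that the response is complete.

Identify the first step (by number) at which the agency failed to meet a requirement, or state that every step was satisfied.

(1) due by May 3, 2016 + 32 days = June 4, 2016; completed May 26, 2016, before the deadline.
(2) due by May 26, 2016 + 52 days = July 17, 2016; done May 27, 2016 — timely.
(3) due by June 10, 2016 + 28 days = July 8, 2016; done June 28, 2016 — timely.
(4) the permitted window runs from July 18, 2016 + 12 = July 30, 2016 to July 18, 2016 + 39 = August 26, 2016; August 25, 2016 falls inside that range.
(5) the permitted window runs from August 25, 2016 + 6 = August 31, 2016 to August 25, 2016 + 47 = October 11, 2016; October 16, 2016 is 5 days past the end of the window.
No need to go further; step 5 was not satisfied.

Step 5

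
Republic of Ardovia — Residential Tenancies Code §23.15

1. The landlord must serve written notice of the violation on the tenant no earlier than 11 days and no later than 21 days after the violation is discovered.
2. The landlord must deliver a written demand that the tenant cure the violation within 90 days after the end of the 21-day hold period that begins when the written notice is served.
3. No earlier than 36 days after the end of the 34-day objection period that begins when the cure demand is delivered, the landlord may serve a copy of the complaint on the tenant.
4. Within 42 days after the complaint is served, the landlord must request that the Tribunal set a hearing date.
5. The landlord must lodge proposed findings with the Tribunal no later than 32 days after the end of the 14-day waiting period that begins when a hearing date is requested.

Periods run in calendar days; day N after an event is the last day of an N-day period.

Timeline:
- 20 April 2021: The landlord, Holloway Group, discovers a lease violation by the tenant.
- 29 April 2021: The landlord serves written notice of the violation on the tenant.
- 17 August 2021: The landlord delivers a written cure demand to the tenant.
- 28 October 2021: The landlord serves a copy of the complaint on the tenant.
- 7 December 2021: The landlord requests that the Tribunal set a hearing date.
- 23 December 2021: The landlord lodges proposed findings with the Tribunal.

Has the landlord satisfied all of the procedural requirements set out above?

No

Step 1: the window is 11–21 days after 20 April 2021 (when the violation is discovered), so 1 May 2021 through 11 May 2021; done 29 April 2021 — 2 days before the window opened.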